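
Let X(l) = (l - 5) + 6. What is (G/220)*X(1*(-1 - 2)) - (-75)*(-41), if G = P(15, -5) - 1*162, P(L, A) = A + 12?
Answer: -67619/22 ≈ -3073.6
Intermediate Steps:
P(L, A) = 12 + A
G = -155 (G = (12 - 5) - 1*162 = 7 - 162 = -155)
X(l) = 1 + l (X(l) = (-5 + l) + 6 = 1 + l)
(G/220)*X(1*(-1 - 2)) - (-75)*(-41) = (-155/220)*(1 + 1*(-1 - 2)) - (-75)*(-41) = (-155*1/220)*(1 + 1*(-3)) - 1*3075 = -31*(1 - 3)/44 - 3075 = -31/44*(-2) - 3075 = 31/22 - 3075 = -67619/22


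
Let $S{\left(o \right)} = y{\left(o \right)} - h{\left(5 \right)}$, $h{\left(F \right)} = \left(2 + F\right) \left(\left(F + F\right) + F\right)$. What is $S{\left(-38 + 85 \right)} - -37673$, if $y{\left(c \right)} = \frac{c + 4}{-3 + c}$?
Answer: $\frac{1653043}{44} \approx 37569.0$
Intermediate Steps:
$y{\left(c \right)} = \frac{4 + c}{-3 + c}$
$h{\left(F \right)} = 3 F \left(2 + F\right)$ ($h{\left(F \right)} = \left(2 + F\right) \left(2 F + F\right) = \left(2 + F\right) 3 F = 3 F \left(2 + F\right)$)
$S{\left(o \right)} = -105 + \frac{4 + o}{-3 + o}$ ($S{\left(o \right)} = \frac{4 + o}{-3 + o} - 3 \cdot 5 \left(2 + 5\right) = \frac{4 + o}{-3 + o} - 3 \cdot 5 \cdot 7 = \frac{4 + o}{-3 + o} - 105 = -105 + \frac{4 + o}{-3 + o}$)
$S{\left(-38 + 85 \right)} - -37673 = \frac{319 - 104 \left(-38 + 85\right)}{-3 + \left(-38 + 85\right)} - -37673 = \frac{319 - 4888}{-3 + 47} + 37673 = \frac{319 - 4888}{44} + 37673 = \frac{1}{44} \left(-4569\right) + 37673 = - \frac{4569}{44} + 37673 = \frac{1653043}{44}$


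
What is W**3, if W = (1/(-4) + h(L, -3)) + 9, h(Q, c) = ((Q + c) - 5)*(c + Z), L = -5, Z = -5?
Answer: 91733851/64 ≈ 1.4333e+6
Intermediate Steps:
h(Q, c) = (-5 + c)*(-5 + Q + c) (h(Q, c) = ((Q + c) - 5)*(c - 5) = (-5 + Q + c)*(-5 + c) = (-5 + c)*(-5 + Q + c))
W = 451/4 (W = (1/(-4) + (25 + (-3)**2 - 10*(-3) - 5*(-5) - 5*(-3))) + 9 = (-1/4 + (25 + 9 + 30 + 25 + 15)) + 9 = (-1/4 + 104) + 9 = 415/4 + 9 = 451/4 ≈ 112.75)
W**3 = (451/4)**3 = 91733851/64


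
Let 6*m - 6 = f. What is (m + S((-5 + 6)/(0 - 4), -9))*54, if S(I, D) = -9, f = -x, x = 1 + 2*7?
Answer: -567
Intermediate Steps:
x = 15 (x = 1 + 14 = 15)
f = -15 (f = -1*15 = -15)
m = -3/2 (m = 1 + (1/6)*(-15) = 1 - 5/2 = -3/2 ≈ -1.5000)
(m + S((-5 + 6)/(0 - 4), -9))*54 = (-3/2 - 9)*54 = -21/2*54 = -567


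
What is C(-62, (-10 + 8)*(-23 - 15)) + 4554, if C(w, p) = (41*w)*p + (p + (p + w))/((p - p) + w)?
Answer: -5847823/31 ≈ -1.8864e+5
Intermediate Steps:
C(w, p) = (w + 2*p)/w + 41*p*w (C(w, p) = 41*p*w + (w + 2*p)/(0 + w) = 41*p*w + (w + 2*p)/w = (w + 2*p)/w + 41*p*w)
C(-62, (-10 + 8)*(-23 - 15)) + 4554 = (1 + 2*((-10 + 8)*(-23 - 15))/(-62) + 41*((-10 + 8)*(-23 - 15))*(-62)) + 4554 = (1 + 2*(-2*(-38))*(-1/62) + 41*(-2*(-38))*(-62)) + 4554 = (1 + 2*76*(-1/62) + 41*76*(-62)) + 4554 = (1 - 76/31 - 193192) + 4554 = -5988997/31 + 4554 = -5847823/31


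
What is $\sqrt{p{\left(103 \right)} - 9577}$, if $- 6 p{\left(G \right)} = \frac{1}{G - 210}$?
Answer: $\frac{i \sqrt{3947293986}}{642} \approx 97.862 i$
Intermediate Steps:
$p{\left(G \right)} = - \frac{1}{6 \left(-210 + G\right)}$ ($p{\left(G \right)} = - \frac{1}{6 \left(G - 210\right)} = - \frac{1}{6 \left(-210 + G\right)}$)
$\sqrt{p{\left(103 \right)} - 9577} = \sqrt{- \frac{1}{-1260 + 6 \cdot 103} - 9577} = \sqrt{- \frac{1}{-1260 + 618} - 9577} = \sqrt{- \frac{1}{-642} - 9577} = \sqrt{\left(-1\right) \left(- \frac{1}{642}\right) - 9577} = \sqrt{\frac{1}{642} - 9577} = \sqrt{- \frac{6148433}{642}} = \frac{i \sqrt{3947293986}}{642}$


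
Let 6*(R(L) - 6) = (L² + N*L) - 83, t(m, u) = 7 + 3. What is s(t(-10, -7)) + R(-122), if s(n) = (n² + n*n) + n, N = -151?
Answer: 34519/6 ≈ 5753.2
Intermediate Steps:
t(m, u) = 10
s(n) = n + 2*n² (s(n) = (n² + n²) + n = 2*n² + n = n + 2*n²)
R(L) = -47/6 - 151*L/6 + L²/6 (R(L) = 6 + ((L² - 151*L) - 83)/6 = 6 + (-83 + L² - 151*L)/6 = 6 + (-83/6 - 151*L/6 + L²/6) = -47/6 - 151*L/6 + L²/6)
s(t(-10, -7)) + R(-122) = 10*(1 + 2*10) + (-47/6 - 151/6*(-122) + (⅙)*(-122)²) = 10*(1 + 20) + (-47/6 + 9211/3 + (⅙)*14884) = 10*21 + (-47/6 + 9211/3 + 7442/3) = 210 + 33259/6 = 34519/6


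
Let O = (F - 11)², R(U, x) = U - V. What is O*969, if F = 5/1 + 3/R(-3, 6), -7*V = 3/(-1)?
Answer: 2931225/64 ≈ 45800.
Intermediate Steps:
V = 3/7 (V = -3/(7*(-1)) = -3*(-1)/7 = -⅐*(-3) = 3/7 ≈ 0.42857)
R(U, x) = -3/7 + U (R(U, x) = U - 1*3/7 = U - 3/7 = -3/7 + U)
F = 33/8 (F = 5/1 + 3/(-3/7 - 3) = 5*1 + 3/(-24/7) = 5 + 3*(-7/24) = 5 - 7/8 = 33/8 ≈ 4.1250)
O = 3025/64 (O = (33/8 - 11)² = (-55/8)² = 3025/64 ≈ 47.266)
O*969 = (3025/64)*969 = 2931225/64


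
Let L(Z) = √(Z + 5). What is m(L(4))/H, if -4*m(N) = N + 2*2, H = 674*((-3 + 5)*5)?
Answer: -7/26960 ≈ -0.00025964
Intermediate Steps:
L(Z) = √(5 + Z)
H = 6740 (H = 674*(2*5) = 674*10 = 6740)
m(N) = -1 - N/4 (m(N) = -(N + 2*2)/4 = -(N + 4)/4 = -(4 + N)/4 = -1 - N/4)
m(L(4))/H = (-1 - √(5 + 4)/4)/6740 = (-1 - √9/4)*(1/6740) = (-1 - ¼*3)*(1/6740) = (-1 - ¾)*(1/6740) = -7/4*1/6740 = -7/26960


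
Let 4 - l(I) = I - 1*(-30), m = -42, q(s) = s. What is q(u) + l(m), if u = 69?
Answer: 85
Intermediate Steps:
l(I) = -26 - I (l(I) = 4 - (I - 1*(-30)) = 4 - (I + 30) = 4 - (30 + I) = 4 + (-30 - I) = -26 - I)
q(u) + l(m) = 69 + (-26 - 1*(-42)) = 69 + (-26 + 42) = 69 + 16 = 85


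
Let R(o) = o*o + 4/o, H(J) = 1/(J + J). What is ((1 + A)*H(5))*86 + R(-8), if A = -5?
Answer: 291/10 ≈ 29.100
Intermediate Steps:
H(J) = 1/(2*J)
R(o) = o² + 4/o
((1 + A)*H(5))*86 + R(-8) = ((1 - 5)*((½)/5))*86 + (4 + (-8)³)/(-8) = -2/5*86 - (4 - 512)/8 = -4*⅒*86 - ⅛*(-508) = -⅖*86 + 127/2 = -172/5 + 127/2 = 291/10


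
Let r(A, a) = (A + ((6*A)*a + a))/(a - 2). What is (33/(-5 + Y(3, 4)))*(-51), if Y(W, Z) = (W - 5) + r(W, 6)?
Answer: -6732/89 ≈ -75.640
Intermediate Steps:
r(A, a) = (A + a + 6*A*a)/(-2 + a) (r(A, a) = (A + (6*A*a + a))/(-2 + a) = (A + (a + 6*A*a))/(-2 + a) = (A + a + 6*A*a)/(-2 + a))
Y(W, Z) = -7/2 + 41*W/4 (Y(W, Z) = (W - 5) + (W + 6 + 6*W*6)/(-2 + 6) = (-5 + W) + (W + 6 + 36*W)/4 = (-5 + W) + (6 + 37*W)/4 = (-5 + W) + (3/2 + 37*W/4) = -7/2 + 41*W/4)
(33/(-5 + Y(3, 4)))*(-51) = (33/(-5 + (-7/2 + (41/4)*3)))*(-51) = (33/(-5 + (-7/2 + 123/4)))*(-51) = (33/(-5 + 109/4))*(-51) = (33/(89/4))*(-51) = ((4/89)*33)*(-51) = (132/89)*(-51) = -6732/89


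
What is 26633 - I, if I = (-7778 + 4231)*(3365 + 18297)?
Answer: 76861747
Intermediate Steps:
I = -76835114 (I = -3547*21662 = -76835114)
26633 - I = 26633 - 1*(-76835114) = 26633 + 76835114 = 76861747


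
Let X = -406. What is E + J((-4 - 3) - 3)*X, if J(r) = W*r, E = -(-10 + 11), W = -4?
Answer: -16241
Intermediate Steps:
E = -1 (E = -1*1 = -1)
J(r) = -4*r
E + J((-4 - 3) - 3)*X = -1 - 4*((-4 - 3) - 3)*(-406) = -1 - 4*(-7 - 3)*(-406) = -1 - 4*(-10)*(-406) = -1 + 40*(-406) = -1 - 16240 = -16241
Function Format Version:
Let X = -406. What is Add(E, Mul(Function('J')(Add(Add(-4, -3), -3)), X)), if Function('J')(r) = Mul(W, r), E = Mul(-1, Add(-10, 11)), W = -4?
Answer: -16241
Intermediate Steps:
E = -1 (E = Mul(-1, 1) = -1)
Function('J')(r) = Mul(-4, r)
Add(E, Mul(Function('J')(Add(Add(-4, -3), -3)), X)) = Add(-1, Mul(Mul(-4, Add(Add(-4, -3), -3)), -406)) = Add(-1, Mul(Mul(-4, Add(-7, -3)), -406)) = Add(-1, Mul(Mul(-4, -10), -406)) = Add(-1, Mul(40, -406)) = Add(-1, -16240) = -16241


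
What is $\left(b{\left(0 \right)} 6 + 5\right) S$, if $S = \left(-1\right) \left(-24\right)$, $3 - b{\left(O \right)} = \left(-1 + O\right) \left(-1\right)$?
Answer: $408$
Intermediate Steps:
$b{\left(O \right)} = 2 + O$ ($b{\left(O \right)} = 3 - \left(-1 + O\right) \left(-1\right) = 3 - \left(1 - O\right) = 3 + \left(-1 + O\right) = 2 + O$)
$S = 24$
$\left(b{\left(0 \right)} 6 + 5\right) S = \left(\left(2 + 0\right) 6 + 5\right) 24 = \left(2 \cdot 6 + 5\right) 24 = \left(12 + 5\right) 24 = 17 \cdot 24 = 408$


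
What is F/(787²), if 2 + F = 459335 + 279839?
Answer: 739172/619369 ≈ 1.1934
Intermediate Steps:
F = 739172 (F = -2 + (459335 + 279839) = -2 + 739174 = 739172)
F/(787²) = 739172/(787²) = 739172/619369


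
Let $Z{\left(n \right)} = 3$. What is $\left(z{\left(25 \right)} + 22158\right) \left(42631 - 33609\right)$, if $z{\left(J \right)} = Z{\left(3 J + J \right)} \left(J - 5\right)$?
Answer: $200450796$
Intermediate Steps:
$z{\left(J \right)} = -15 + 3 J$ ($z{\left(J \right)} = 3 \left(J - 5\right) = 3 \left(-5 + J\right) = -15 + 3 J$)
$\left(z{\left(25 \right)} + 22158\right) \left(42631 - 33609\right) = \left(\left(-15 + 3 \cdot 25\right) + 22158\right) \left(42631 - 33609\right) = \left(\left(-15 + 75\right) + 22158\right) 9022 = \left(60 + 22158\right) 9022 = 22218 \cdot 9022 = 200450796$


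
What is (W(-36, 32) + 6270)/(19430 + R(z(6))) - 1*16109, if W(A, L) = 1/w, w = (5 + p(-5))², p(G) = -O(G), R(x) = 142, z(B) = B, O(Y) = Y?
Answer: -31527907799/1957200 ≈ -16109.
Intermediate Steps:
p(G) = -G
w = 100 (w = (5 - 1*(-5))² = (5 + 5)² = 10² = 100)
W(A, L) = 1/100
(W(-36, 32) + 6270)/(19430 + R(z(6))) - 1*16109 = (1/100 + 6270)/(19430 + 142) - 1*16109 = (627001/100)/19572 - 16109 = (627001/100)*(1/19572) - 16109 = 627001/1957200 - 16109 = -31527907799/1957200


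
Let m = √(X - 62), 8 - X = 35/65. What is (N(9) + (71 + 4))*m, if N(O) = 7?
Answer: 82*I*√9217/13 ≈ 605.57*I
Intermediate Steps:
X = 97/13 (X = 8 - 35/65 = 8 - 1*7/13 = 8 - 7/13 = 97/13 ≈ 7.4615)
m = I*√9217/13 (m = √(97/13 - 62) = √(-709/13) = I*√9217/13 ≈ 7.385*I)
(N(9) + (71 + 4))*m = (7 + (71 + 4))*(I*√9217/13) = (7 + 75)*(I*√9217/13) = 82*(I*√9217/13) = 82*I*√9217/13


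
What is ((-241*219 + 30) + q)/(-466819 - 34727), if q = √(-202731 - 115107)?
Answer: 17583/167182 - I*√317838/501546 ≈ 0.10517 - 0.0011241*I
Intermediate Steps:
q = I*√317838 (q = √(-317838) = I*√317838 ≈ 563.77*I)
((-241*219 + 30) + q)/(-466819 - 34727) = ((-241*219 + 30) + I*√317838)/(-466819 - 34727) = ((-52779 + 30) + I*√317838)/(-501546) = (-52749 + I*√317838)*(-1/501546) = 17583/167182 - I*√317838/501546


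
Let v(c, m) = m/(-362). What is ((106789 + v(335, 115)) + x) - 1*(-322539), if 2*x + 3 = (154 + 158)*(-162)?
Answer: 73133807/181 ≈ 4.0405e+5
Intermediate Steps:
v(c, m) = -m/362 (v(c, m) = m*(-1/362) = -m/362)
x = -50547/2 (x = -3/2 + ((154 + 158)*(-162))/2 = -3/2 + (312*(-162))/2 = -3/2 + (½)*(-50544) = -3/2 - 25272 = -50547/2 ≈ -25274.)
((106789 + v(335, 115)) + x) - 1*(-322539) = ((106789 - 1/362*115) - 50547/2) - 1*(-322539) = ((106789 - 115/362) - 50547/2) + 322539 = (38657503/362 - 50547/2) + 322539 = 14754248/181 + 322539 = 73133807/181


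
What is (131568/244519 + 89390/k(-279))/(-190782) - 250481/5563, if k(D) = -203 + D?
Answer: -2815998961282114247/62542625799415014 ≈ -45.025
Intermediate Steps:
(131568/244519 + 89390/k(-279))/(-190782) - 250481/5563 = (131568/244519 + 89390/(-203 - 279))/(-190782) - 250481/5563 = (131568*(1/244519) + 89390/(-482))*(-1/190782) - 250481*1/5563 = (131568/244519 + 89390*(-1/482))*(-1/190782) - 250481/5563 = (131568/244519 - 44695/241)*(-1/190782) - 250481/5563 = -10897068817/58929079*(-1/190782) - 250481/5563 = 10897068817/11242607549778 - 250481/5563 = -2815998961282114247/62542625799415014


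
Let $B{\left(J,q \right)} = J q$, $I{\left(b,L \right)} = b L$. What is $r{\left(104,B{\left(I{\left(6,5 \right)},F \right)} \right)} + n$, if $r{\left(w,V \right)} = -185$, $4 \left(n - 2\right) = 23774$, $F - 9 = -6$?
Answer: $\frac{11521}{2} \approx 5760.5$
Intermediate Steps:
$F = 3$ ($F = 9 - 6 = 3$)
$n = \frac{11891}{2}$ ($n = 2 + \frac{1}{4} \cdot 23774 = 2 + \frac{11887}{2} = \frac{11891}{2} \approx 5945.5$)
$I{\left(b,L \right)} = L b$
$r{\left(104,B{\left(I{\left(6,5 \right)},F \right)} \right)} + n = -185 + \frac{11891}{2} = \frac{11521}{2}$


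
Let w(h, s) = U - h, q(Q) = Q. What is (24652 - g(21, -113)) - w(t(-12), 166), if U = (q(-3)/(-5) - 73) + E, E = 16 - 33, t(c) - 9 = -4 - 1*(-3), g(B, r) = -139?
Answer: 124442/5 ≈ 24888.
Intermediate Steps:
t(c) = 8 (t(c) = 9 + (-4 - 1*(-3)) = 9 + (-4 + 3) = 9 - 1 = 8)
E = -17
U = -447/5 (U = (-3/(-5) - 73) - 17 = (-3*(-⅕) - 73) - 17 = (⅗ - 73) - 17 = -362/5 - 17 = -447/5 ≈ -89.400)
w(h, s) = -447/5 - h
(24652 - g(21, -113)) - w(t(-12), 166) = (24652 - 1*(-139)) - (-447/5 - 1*8) = (24652 + 139) - (-447/5 - 8) = 24791 - 1*(-487/5) = 24791 + 487/5 = 124442/5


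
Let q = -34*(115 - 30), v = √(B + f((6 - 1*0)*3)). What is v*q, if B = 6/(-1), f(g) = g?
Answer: -5780*√3 ≈ -10011.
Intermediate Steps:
B = -6 (B = 6*(-1) = -6)
v = 2*√3 (v = √(-6 + (6 - 1*0)*3) = √(-6 + (6 + 0)*3) = √(-6 + 6*3) = √(-6 + 18) = √12 = 2*√3 ≈ 3.4641)
q = -2890 (q = -34*85 = -2890)
v*q = (2*√3)*(-2890) = -5780*√3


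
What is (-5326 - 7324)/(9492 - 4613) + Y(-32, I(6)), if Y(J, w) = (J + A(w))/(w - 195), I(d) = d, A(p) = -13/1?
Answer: -34465/14637 ≈ -2.3546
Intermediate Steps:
A(p) = -13 (A(p) = -13*1 = -13)
Y(J, w) = (-13 + J)/(-195 + w) (Y(J, w) = (J - 13)/(w - 195) = (-13 + J)/(-195 + w))
(-5326 - 7324)/(9492 - 4613) + Y(-32, I(6)) = (-5326 - 7324)/(9492 - 4613) + (-13 - 32)/(-195 + 6) = -12650/4879 - 45/(-189) = -12650*1/4879 - 1/189*(-45) = -12650/4879 + 5/21 = -34465/14637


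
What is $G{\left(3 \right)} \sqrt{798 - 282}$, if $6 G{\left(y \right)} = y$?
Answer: $\sqrt{129} \approx 11.358$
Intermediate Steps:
$G{\left(y \right)} = \frac{y}{6}$
$G{\left(3 \right)} \sqrt{798 - 282} = \frac{1}{6} \cdot 3 \sqrt{798 - 282} = \frac{\sqrt{516}}{2} = \frac{2 \sqrt{129}}{2} = \sqrt{129}$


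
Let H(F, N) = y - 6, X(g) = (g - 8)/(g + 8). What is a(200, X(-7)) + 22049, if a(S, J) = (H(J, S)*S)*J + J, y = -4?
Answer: 52034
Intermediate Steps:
X(g) = (-8 + g)/(8 + g)
H(F, N) = -10 (H(F, N) = -4 - 6 = -10)
a(S, J) = J - 10*J*S (a(S, J) = (-10*S)*J + J = -10*J*S + J = J - 10*J*S)
a(200, X(-7)) + 22049 = ((-8 - 7)/(8 - 7))*(1 - 10*200) + 22049 = (-15/1)*(1 - 2000) + 22049 = (1*(-15))*(-1999) + 22049 = -15*(-1999) + 22049 = 29985 + 22049 = 52034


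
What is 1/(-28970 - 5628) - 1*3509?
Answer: -121404383/34598 ≈ -3509.0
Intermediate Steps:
1/(-28970 - 5628) - 1*3509 = 1/(-34598) - 3509 = -1/34598 - 3509 = -121404383/34598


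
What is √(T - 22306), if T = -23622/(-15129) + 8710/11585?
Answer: I*√1811502543698022/284991 ≈ 149.34*I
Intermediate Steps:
T = 27028964/11684631 (T = -23622*(-1/15129) + 8710*(1/11585) = 7874/5043 + 1742/2317 = 27028964/11684631 ≈ 2.3132)
√(T - 22306) = √(27028964/11684631 - 22306) = √(-260610350122/11684631) = I*√1811502543698022/284991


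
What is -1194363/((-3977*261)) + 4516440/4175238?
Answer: 179162980631/80257120709 ≈ 2.2324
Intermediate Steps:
-1194363/((-3977*261)) + 4516440/4175238 = -1194363/(-1037997) + 4516440*(1/4175238) = -1194363*(-1/1037997) + 752740/695873 = 132707/115333 + 752740/695873 = 179162980631/80257120709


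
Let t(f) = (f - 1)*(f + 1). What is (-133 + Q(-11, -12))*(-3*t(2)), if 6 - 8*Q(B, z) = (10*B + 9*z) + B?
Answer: 7461/8 ≈ 932.63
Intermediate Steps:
Q(B, z) = 3/4 - 11*B/8 - 9*z/8 (Q(B, z) = 3/4 - ((10*B + 9*z) + B)/8 = 3/4 - ((9*z + 10*B) + B)/8 = 3/4 - (9*z + 11*B)/8 = 3/4 + (-11*B/8 - 9*z/8) = 3/4 - 11*B/8 - 9*z/8)
t(f) = (1 + f)*(-1 + f) (t(f) = (-1 + f)*(1 + f) = (1 + f)*(-1 + f))
(-133 + Q(-11, -12))*(-3*t(2)) = (-133 + (3/4 - 11/8*(-11) - 9/8*(-12)))*(-3*(-1 + 2**2)) = (-133 + (3/4 + 121/8 + 27/2))*(-3*(-1 + 4)) = (-133 + 235/8)*(-3*3) = -829/8*(-9) = 7461/8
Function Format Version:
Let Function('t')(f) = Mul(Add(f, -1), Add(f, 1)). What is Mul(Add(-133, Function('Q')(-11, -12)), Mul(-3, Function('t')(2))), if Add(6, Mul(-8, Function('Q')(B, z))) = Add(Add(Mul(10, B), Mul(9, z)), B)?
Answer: Rational(7461, 8) ≈ 932.63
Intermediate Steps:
Function('Q')(B, z) = Add(Rational(3, 4), Mul(Rational(-11, 8), B), Mul(Rational(-9, 8), z)) (Function('Q')(B, z) = Add(Rational(3, 4), Mul(Rational(-1, 8), Add(Add(Mul(10, B), Mul(9, z)), B))) = Add(Rational(3, 4), Mul(Rational(-1, 8), Add(Add(Mul(9, z), Mul(10, B)), B))) = Add(Rational(3, 4), Mul(Rational(-1, 8), Add(Mul(9, z), Mul(11, B)))) = Add(Rational(3, 4), Add(Mul(Rational(-11, 8), B), Mul(Rational(-9, 8), z))) = Add(Rational(3, 4), Mul(Rational(-11, 8), B), Mul(Rational(-9, 8), z)))
Function('t')(f) = Mul(Add(1, f), Add(-1, f)) (Function('t')(f) = Mul(Add(-1, f), Add(1, f)) = Mul(Add(1, f), Add(-1, f)))
Mul(Add(-133, Function('Q')(-11, -12)), Mul(-3, Function('t')(2))) = Mul(Add(-133, Add(Rational(3, 4), Mul(Rational(-11, 8), -11), Mul(Rational(-9, 8), -12))), Mul(-3, Add(-1, Pow(2, 2)))) = Mul(Add(-133, Add(Rational(3, 4), Rational(121, 8), Rational(27, 2))), Mul(-3, Add(-1, 4))) = Mul(Add(-133, Rational(235, 8)), Mul(-3, 3)) = Mul(Rational(-829, 8), -9) = Rational(7461, 8)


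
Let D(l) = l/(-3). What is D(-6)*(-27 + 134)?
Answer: 214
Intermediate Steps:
D(l) = -l/3 (D(l) = l*(-1/3) = -l/3)
D(-6)*(-27 + 134) = (-1/3*(-6))*(-27 + 134) = 2*107 = 214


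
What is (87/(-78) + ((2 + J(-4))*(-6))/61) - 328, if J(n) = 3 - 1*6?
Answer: -521821/1586 ≈ -329.02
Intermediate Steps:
J(n) = -3 (J(n) = 3 - 6 = -3)
(87/(-78) + ((2 + J(-4))*(-6))/61) - 328 = (87/(-78) + ((2 - 3)*(-6))/61) - 328 = (87*(-1/78) - 1*(-6)*(1/61)) - 328 = (-29/26 + 6*(1/61)) - 328 = (-29/26 + 6/61) - 328 = -1613/1586 - 328 = -521821/1586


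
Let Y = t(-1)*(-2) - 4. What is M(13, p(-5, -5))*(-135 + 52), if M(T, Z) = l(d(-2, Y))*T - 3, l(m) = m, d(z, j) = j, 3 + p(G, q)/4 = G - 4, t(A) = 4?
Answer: 13197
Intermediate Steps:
p(G, q) = -28 + 4*G (p(G, q) = -12 + 4*(G - 4) = -12 + 4*(-4 + G) = -12 + (-16 + 4*G) = -28 + 4*G)
Y = -12 (Y = 4*(-2) - 4 = -8 - 4 = -12)
M(T, Z) = -3 - 12*T (M(T, Z) = -12*T - 3 = -3 - 12*T)
M(13, p(-5, -5))*(-135 + 52) = (-3 - 12*13)*(-135 + 52) = (-3 - 156)*(-83) = -159*(-83) = 13197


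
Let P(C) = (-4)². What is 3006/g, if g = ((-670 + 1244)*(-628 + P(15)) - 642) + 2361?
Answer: -334/38841 ≈ -0.0085992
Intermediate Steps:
P(C) = 16
g = -349569 (g = ((-670 + 1244)*(-628 + 16) - 642) + 2361 = (574*(-612) - 642) + 2361 = (-351288 - 642) + 2361 = -351930 + 2361 = -349569)
3006/g = 3006/(-349569) = 3006*(-1/349569) = -334/38841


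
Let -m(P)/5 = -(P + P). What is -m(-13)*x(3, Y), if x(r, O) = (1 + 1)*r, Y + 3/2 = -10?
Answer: 780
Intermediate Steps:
Y = -23/2 (Y = -3/2 - 10 = -23/2 ≈ -11.500)
x(r, O) = 2*r
m(P) = 10*P (m(P) = -(-5)*(P + P) = -(-5)*2*P = -(-10)*P = 10*P)
-m(-13)*x(3, Y) = -10*(-13)*2*3 = -(-130)*6 = -1*(-780) = 780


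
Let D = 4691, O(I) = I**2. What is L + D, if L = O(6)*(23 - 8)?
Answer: 5231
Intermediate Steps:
L = 540 (L = 6**2*(23 - 8) = 36*15 = 540)
L + D = 540 + 4691 = 5231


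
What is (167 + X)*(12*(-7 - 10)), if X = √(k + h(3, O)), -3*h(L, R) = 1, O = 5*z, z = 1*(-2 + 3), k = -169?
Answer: -34068 - 136*I*√381 ≈ -34068.0 - 2654.6*I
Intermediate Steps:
z = 1 (z = 1*1 = 1)
O = 5 (O = 5*1 = 5)
h(L, R) = -⅓ (h(L, R) = -⅓*1 = -⅓)
X = 2*I*√381/3 (X = √(-169 - ⅓) = √(-508/3) = 2*I*√381/3 ≈ 13.013*I)
(167 + X)*(12*(-7 - 10)) = (167 + 2*I*√381/3)*(12*(-7 - 10)) = (167 + 2*I*√381/3)*(12*(-17)) = (167 + 2*I*√381/3)*(-204) = -34068 - 136*I*√381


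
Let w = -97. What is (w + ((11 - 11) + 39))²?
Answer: 3364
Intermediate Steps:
(w + ((11 - 11) + 39))² = (-97 + ((11 - 11) + 39))² = (-97 + (0 + 39))² = (-97 + 39)² = (-58)² = 3364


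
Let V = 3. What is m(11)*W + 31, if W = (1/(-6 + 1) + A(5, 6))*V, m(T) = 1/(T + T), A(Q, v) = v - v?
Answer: 3407/110 ≈ 30.973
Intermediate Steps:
A(Q, v) = 0
m(T) = 1/(2*T)
W = -⅗ (W = (1/(-6 + 1) + 0)*3 = (1/(-5) + 0)*3 = (-⅕ + 0)*3 = -⅕*3 = -⅗ ≈ -0.60000)
m(11)*W + 31 = ((½)/11)*(-⅗) + 31 = ((½)*(1/11))*(-⅗) + 31 = (1/22)*(-⅗) + 31 = -3/110 + 31 = 3407/110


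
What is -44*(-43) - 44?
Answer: 1848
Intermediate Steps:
-44*(-43) - 44 = 1892 - 44 = 1848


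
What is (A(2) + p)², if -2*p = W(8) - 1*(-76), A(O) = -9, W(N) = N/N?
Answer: 9025/4 ≈ 2256.3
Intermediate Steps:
W(N) = 1
p = -77/2 (p = -(1 - 1*(-76))/2 = -(1 + 76)/2 = -½*77 = -77/2 ≈ -38.500)
(A(2) + p)² = (-9 - 77/2)² = (-95/2)² = 9025/4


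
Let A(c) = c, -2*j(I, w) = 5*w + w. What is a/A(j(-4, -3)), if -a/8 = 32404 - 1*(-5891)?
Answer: -34040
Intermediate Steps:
j(I, w) = -3*w (j(I, w) = -(5*w + w)/2 = -3*w)
a = -306360 (a = -8*(32404 - 1*(-5891)) = -8*(32404 + 5891) = -8*38295 = -306360)
a/A(j(-4, -3)) = -306360/((-3*(-3))) = -306360/9 = -306360*⅑ = -34040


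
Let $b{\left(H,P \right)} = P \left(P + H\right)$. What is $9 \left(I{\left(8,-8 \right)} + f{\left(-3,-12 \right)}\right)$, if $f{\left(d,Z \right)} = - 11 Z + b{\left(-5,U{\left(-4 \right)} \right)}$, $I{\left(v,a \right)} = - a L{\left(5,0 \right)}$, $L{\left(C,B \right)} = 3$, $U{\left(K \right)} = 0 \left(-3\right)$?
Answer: $1404$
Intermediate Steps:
$U{\left(K \right)} = 0$
$I{\left(v,a \right)} = - 3 a$ ($I{\left(v,a \right)} = - a 3 = - 3 a$)
$b{\left(H,P \right)} = P \left(H + P\right)$
$f{\left(d,Z \right)} = - 11 Z$ ($f{\left(d,Z \right)} = - 11 Z + 0 \left(-5 + 0\right) = - 11 Z + 0 \left(-5\right) = - 11 Z + 0 = - 11 Z$)
$9 \left(I{\left(8,-8 \right)} + f{\left(-3,-12 \right)}\right) = 9 \left(\left(-3\right) \left(-8\right) - -132\right) = 9 \left(24 + 132\right) = 9 \cdot 156 = 1404$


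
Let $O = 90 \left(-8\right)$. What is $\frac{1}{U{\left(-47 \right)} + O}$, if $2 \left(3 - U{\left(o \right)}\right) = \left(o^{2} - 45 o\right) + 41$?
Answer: $- \frac{2}{5799} \approx -0.00034489$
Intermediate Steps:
$O = -720$
$U{\left(o \right)} = - \frac{35}{2} - \frac{o^{2}}{2} + \frac{45 o}{2}$ ($U{\left(o \right)} = 3 - \frac{\left(o^{2} - 45 o\right) + 41}{2} = 3 - \frac{41 + o^{2} - 45 o}{2} = 3 - \left(\frac{41}{2} + \frac{o^{2}}{2} - \frac{45 o}{2}\right) = - \frac{35}{2} - \frac{o^{2}}{2} + \frac{45 o}{2}$)
$\frac{1}{U{\left(-47 \right)} + O} = \frac{1}{\left(- \frac{35}{2} - \frac{\left(-47\right)^{2}}{2} + \frac{45}{2} \left(-47\right)\right) - 720} = \frac{1}{\left(- \frac{35}{2} - \frac{2209}{2} - \frac{2115}{2}\right) - 720} = \frac{1}{- \frac{4359}{2} - 720} = \frac{1}{- \frac{5799}{2}} = - \frac{2}{5799}$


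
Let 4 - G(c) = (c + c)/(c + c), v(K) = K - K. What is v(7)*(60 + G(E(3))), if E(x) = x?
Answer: 0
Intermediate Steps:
v(K) = 0
G(c) = 3 (G(c) = 4 - (c + c)/(c + c) = 4 - 2*c/(2*c) = 4 - 2*c*1/(2*c) = 4 - 1*1 = 4 - 1 = 3)
v(7)*(60 + G(E(3))) = 0*(60 + 3) = 0*63 = 0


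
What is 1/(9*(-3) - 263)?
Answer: -1/290 ≈ -0.0034483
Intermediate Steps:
1/(9*(-3) - 263) = 1/(-27 - 263) = 1/(-290) = -1/290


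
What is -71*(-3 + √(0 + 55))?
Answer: 213 - 71*√55 ≈ -313.55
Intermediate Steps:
-71*(-3 + √(0 + 55)) = -71*(-3 + √55) = 213 - 71*√55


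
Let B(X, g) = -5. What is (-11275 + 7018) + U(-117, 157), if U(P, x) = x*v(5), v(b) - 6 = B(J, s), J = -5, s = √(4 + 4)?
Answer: -4100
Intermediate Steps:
s = 2*√2 (s = √8 = 2*√2 ≈ 2.8284)
v(b) = 1 (v(b) = 6 - 5 = 1)
U(P, x) = x (U(P, x) = x*1 = x)
(-11275 + 7018) + U(-117, 157) = (-11275 + 7018) + 157 = -4257 + 157 = -4100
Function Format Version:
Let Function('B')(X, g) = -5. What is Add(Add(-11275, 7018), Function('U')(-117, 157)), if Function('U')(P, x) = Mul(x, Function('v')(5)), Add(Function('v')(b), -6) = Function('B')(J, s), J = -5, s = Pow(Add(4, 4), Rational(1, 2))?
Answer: -4100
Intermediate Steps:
s = Mul(2, Pow(2, Rational(1, 2))) (s = Pow(8, Rational(1, 2)) = Mul(2, Pow(2, Rational(1, 2))) ≈ 2.8284)
Function('v')(b) = 1 (Function('v')(b) = Add(6, -5) = 1)
Function('U')(P, x) = x (Function('U')(P, x) = Mul(x, 1) = x)
Add(Add(-11275, 7018), Function('U')(-117, 157)) = Add(Add(-11275, 7018), 157) = Add(-4257, 157) = -4100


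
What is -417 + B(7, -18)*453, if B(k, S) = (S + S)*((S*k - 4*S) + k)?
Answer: 766059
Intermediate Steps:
B(k, S) = 2*S*(k - 4*S + S*k) (B(k, S) = (2*S)*((-4*S + S*k) + k) = (2*S)*(k - 4*S + S*k) = 2*S*(k - 4*S + S*k))
-417 + B(7, -18)*453 = -417 + (2*(-18)*(7 - 4*(-18) - 18*7))*453 = -417 + (2*(-18)*(7 + 72 - 126))*453 = -417 + (2*(-18)*(-47))*453 = -417 + 1692*453 = -417 + 766476 = 766059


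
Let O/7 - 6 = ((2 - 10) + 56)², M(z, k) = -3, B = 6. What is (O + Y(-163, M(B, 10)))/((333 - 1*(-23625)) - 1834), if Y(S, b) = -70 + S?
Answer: 15937/22124 ≈ 0.72035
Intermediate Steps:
O = 16170 (O = 42 + 7*((2 - 10) + 56)² = 42 + 7*(-8 + 56)² = 42 + 7*48² = 42 + 7*2304 = 42 + 16128 = 16170)
(O + Y(-163, M(B, 10)))/((333 - 1*(-23625)) - 1834) = (16170 + (-70 - 163))/((333 - 1*(-23625)) - 1834) = (16170 - 233)/((333 + 23625) - 1834) = 15937/(23958 - 1834) = 15937/22124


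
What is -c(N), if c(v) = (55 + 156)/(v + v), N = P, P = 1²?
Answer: -211/2 ≈ -105.50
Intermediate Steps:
P = 1
N = 1
c(v) = 211/(2*v) (c(v) = 211/((2*v)) = 211*(1/(2*v)) = 211/(2*v))
-c(N) = -211/(2*1) = -211/2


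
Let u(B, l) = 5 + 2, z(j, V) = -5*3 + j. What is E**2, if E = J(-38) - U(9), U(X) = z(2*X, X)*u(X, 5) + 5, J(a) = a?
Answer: 4096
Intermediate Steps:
z(j, V) = -15 + j
u(B, l) = 7
U(X) = -100 + 14*X (U(X) = (-15 + 2*X)*7 + 5 = (-105 + 14*X) + 5 = -100 + 14*X)
E = -64 (E = -38 - (-100 + 14*9) = -38 - (-100 + 126) = -38 - 1*26 = -38 - 26 = -64)
E**2 = (-64)**2 = 4096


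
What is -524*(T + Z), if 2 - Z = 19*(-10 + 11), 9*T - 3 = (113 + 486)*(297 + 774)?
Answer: -112027532/3 ≈ -3.7343e+7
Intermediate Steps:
T = 213844/3 (T = ⅓ + ((113 + 486)*(297 + 774))/9 = ⅓ + (599*1071)/9 = ⅓ + (⅑)*641529 = ⅓ + 71281 = 213844/3 ≈ 71281.)
Z = -17 (Z = 2 - 19*(-10 + 11) = 2 - 19 = -17)
-524*(T + Z) = -524*(213844/3 - 17) = -524*213793/3 = -112027532/3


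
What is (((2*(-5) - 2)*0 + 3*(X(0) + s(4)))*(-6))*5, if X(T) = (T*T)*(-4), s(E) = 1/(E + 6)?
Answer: -9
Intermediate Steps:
s(E) = 1/(6 + E)
X(T) = -4*T² (X(T) = T²*(-4) = -4*T²)
(((2*(-5) - 2)*0 + 3*(X(0) + s(4)))*(-6))*5 = (((2*(-5) - 2)*0 + 3*(-4*0² + 1/(6 + 4)))*(-6))*5 = (((-10 - 2)*0 + 3*(-4*0 + 1/10))*(-6))*5 = ((-12*0 + 3*(0 + ⅒))*(-6))*5 = ((0 + 3*(⅒))*(-6))*5 = ((0 + 3/10)*(-6))*5 = ((3/10)*(-6))*5 = -9/5*5 = -9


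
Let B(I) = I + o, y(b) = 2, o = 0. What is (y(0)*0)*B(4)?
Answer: 0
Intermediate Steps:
B(I) = I (B(I) = I + 0 = I)
(y(0)*0)*B(4) = (2*0)*4 = 0*4 = 0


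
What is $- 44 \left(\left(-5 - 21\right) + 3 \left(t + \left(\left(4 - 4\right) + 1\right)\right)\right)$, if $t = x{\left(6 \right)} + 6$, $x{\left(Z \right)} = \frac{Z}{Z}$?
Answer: $88$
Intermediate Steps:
$x{\left(Z \right)} = 1$
$t = 7$ ($t = 1 + 6 = 7$)
$- 44 \left(\left(-5 - 21\right) + 3 \left(t + \left(\left(4 - 4\right) + 1\right)\right)\right) = - 44 \left(\left(-5 - 21\right) + 3 \left(7 + \left(\left(4 - 4\right) + 1\right)\right)\right) = - 44 \left(\left(-5 - 21\right) + 3 \left(7 + \left(0 + 1\right)\right)\right) = - 44 \left(-26 + 3 \left(7 + 1\right)\right) = - 44 \left(-26 + 3 \cdot 8\right) = - 44 \left(-26 + 24\right) = \left(-44\right) \left(-2\right) = 88$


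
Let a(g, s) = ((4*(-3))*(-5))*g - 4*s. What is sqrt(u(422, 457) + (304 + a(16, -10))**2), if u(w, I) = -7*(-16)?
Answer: 4*sqrt(106283) ≈ 1304.0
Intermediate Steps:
u(w, I) = 112
a(g, s) = -4*s + 60*g (a(g, s) = (-12*(-5))*g - 4*s = 60*g - 4*s = -4*s + 60*g)
sqrt(u(422, 457) + (304 + a(16, -10))**2) = sqrt(112 + (304 + (-4*(-10) + 60*16))**2) = sqrt(112 + (304 + (40 + 960))**2) = sqrt(112 + (304 + 1000)**2) = sqrt(112 + 1304**2) = sqrt(112 + 1700416) = sqrt(1700528) = 4*sqrt(106283)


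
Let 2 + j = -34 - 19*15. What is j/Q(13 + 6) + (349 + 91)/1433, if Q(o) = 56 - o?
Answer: -443713/53021 ≈ -8.3686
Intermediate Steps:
j = -321 (j = -2 + (-34 - 19*15) = -2 + (-34 - 285) = -2 - 319 = -321)
j/Q(13 + 6) + (349 + 91)/1433 = -321/(56 - (13 + 6)) + (349 + 91)/1433 = -321/(56 - 1*19) + 440*(1/1433) = -321/(56 - 19) + 440/1433 = -321/37 + 440/1433 = -443713/53021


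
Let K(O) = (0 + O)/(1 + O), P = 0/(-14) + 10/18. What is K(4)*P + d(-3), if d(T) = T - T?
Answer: 4/9 ≈ 0.44444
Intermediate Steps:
P = 5/9 (P = 0*(-1/14) + 10*(1/18) = 0 + 5/9 = 5/9 ≈ 0.55556)
K(O) = O/(1 + O)
d(T) = 0
K(4)*P + d(-3) = (4/(1 + 4))*(5/9) + 0 = (4/5)*(5/9) + 0 = (4*(⅕))*(5/9) + 0 = (⅘)*(5/9) + 0 = 4/9 + 0 = 4/9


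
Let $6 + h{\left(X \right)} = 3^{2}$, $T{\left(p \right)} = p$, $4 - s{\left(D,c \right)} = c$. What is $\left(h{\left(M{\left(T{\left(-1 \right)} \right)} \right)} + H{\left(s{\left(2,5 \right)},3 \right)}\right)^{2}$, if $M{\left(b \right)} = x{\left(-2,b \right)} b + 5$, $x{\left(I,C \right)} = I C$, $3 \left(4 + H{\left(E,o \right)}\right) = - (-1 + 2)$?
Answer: $\frac{16}{9} \approx 1.7778$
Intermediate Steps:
$s{\left(D,c \right)} = 4 - c$
$H{\left(E,o \right)} = - \frac{13}{3}$ ($H{\left(E,o \right)} = -4 + \frac{\left(-1\right) \left(-1 + 2\right)}{3} = -4 + \frac{\left(-1\right) 1}{3} = -4 + \frac{1}{3} \left(-1\right) = -4 - \frac{1}{3} = - \frac{13}{3}$)
$x{\left(I,C \right)} = C I$
$M{\left(b \right)} = 5 - 2 b^{2}$ ($M{\left(b \right)} = b \left(-2\right) b + 5 = - 2 b b + 5 = - 2 b^{2} + 5 = 5 - 2 b^{2}$)
$h{\left(X \right)} = 3$ ($h{\left(X \right)} = -6 + 3^{2} = -6 + 9 = 3$)
$\left(h{\left(M{\left(T{\left(-1 \right)} \right)} \right)} + H{\left(s{\left(2,5 \right)},3 \right)}\right)^{2} = \left(3 - \frac{13}{3}\right)^{2} = \left(- \frac{4}{3}\right)^{2} = \frac{16}{9}$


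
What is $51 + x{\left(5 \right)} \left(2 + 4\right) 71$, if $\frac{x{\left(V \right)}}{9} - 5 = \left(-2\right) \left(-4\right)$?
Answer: $49893$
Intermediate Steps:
$x{\left(V \right)} = 117$ ($x{\left(V \right)} = 45 + 9 \left(\left(-2\right) \left(-4\right)\right) = 45 + 9 \cdot 8 = 45 + 72 = 117$)
$51 + x{\left(5 \right)} \left(2 + 4\right) 71 = 51 + 117 \left(2 + 4\right) 71 = 51 + 117 \cdot 6 \cdot 71 = 51 + 702 \cdot 71 = 51 + 49842 = 49893$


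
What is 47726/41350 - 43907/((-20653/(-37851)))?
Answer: -34359782900936/427000775 ≈ -80468.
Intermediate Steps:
47726/41350 - 43907/((-20653/(-37851))) = 47726*(1/41350) - 43907/((-20653*(-1/37851))) = 23863/20675 - 43907/20653/37851 = 23863/20675 - 43907*37851/20653 = 23863/20675 - 1661923857/20653 = -34359782900936/427000775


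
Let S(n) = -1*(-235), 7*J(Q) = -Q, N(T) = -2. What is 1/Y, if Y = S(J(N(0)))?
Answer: 1/235 ≈ 0.0042553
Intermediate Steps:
J(Q) = -Q/7 (J(Q) = (-Q)/7 = -Q/7)
S(n) = 235
Y = 235
1/Y = 1/235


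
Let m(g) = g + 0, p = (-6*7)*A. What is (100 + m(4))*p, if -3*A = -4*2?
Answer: -11648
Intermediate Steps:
A = 8/3 (A = -(-4)*2/3 = -⅓*(-8) = 8/3 ≈ 2.6667)
p = -112 (p = -6*7*(8/3) = -42*8/3 = -112)
m(g) = g
(100 + m(4))*p = (100 + 4)*(-112) = 104*(-112) = -11648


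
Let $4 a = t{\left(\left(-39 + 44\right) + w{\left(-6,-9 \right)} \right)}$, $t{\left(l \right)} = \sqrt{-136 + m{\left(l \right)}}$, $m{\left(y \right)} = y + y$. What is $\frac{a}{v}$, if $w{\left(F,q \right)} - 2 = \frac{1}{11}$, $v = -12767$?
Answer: $- \frac{i \sqrt{3685}}{280874} \approx - 0.00021613 i$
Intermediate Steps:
$w{\left(F,q \right)} = \frac{23}{11}$ ($w{\left(F,q \right)} = 2 + \frac{1}{11} = \frac{23}{11}$)
$m{\left(y \right)} = 2 y$
$t{\left(l \right)} = \sqrt{-136 + 2 l}$
$a = \frac{i \sqrt{3685}}{22}$ ($a = \frac{\sqrt{-136 + 2 \left(\left(-39 + 44\right) + \frac{23}{11}\right)}}{4} = \frac{\sqrt{-136 + 2 \left(5 + \frac{23}{11}\right)}}{4} = \frac{\sqrt{-136 + 2 \cdot \frac{78}{11}}}{4} = \frac{\sqrt{-136 + \frac{156}{11}}}{4} = \frac{\sqrt{- \frac{1340}{11}}}{4} = \frac{\frac{2}{11} i \sqrt{3685}}{4} = \frac{i \sqrt{3685}}{22} \approx 2.7593 i$)
$\frac{a}{v} = \frac{\frac{1}{22} i \sqrt{3685}}{-12767} = \frac{i \sqrt{3685}}{22} \left(- \frac{1}{12767}\right) = - \frac{i \sqrt{3685}}{280874}$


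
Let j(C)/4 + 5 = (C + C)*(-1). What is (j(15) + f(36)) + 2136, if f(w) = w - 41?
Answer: 1991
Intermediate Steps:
j(C) = -20 - 8*C (j(C) = -20 + 4*((C + C)*(-1)) = -20 + 4*((2*C)*(-1)) = -20 + 4*(-2*C) = -20 - 8*C)
f(w) = -41 + w
(j(15) + f(36)) + 2136 = ((-20 - 8*15) + (-41 + 36)) + 2136 = ((-20 - 120) - 5) + 2136 = (-140 - 5) + 2136 = -145 + 2136 = 1991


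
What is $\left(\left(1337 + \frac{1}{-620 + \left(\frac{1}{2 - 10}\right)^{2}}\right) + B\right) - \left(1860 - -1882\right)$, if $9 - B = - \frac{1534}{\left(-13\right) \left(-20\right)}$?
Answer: $- \frac{948368419}{396790} \approx -2390.1$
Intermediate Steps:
$B = \frac{149}{10}$ ($B = 9 - - \frac{1534}{\left(-13\right) \left(-20\right)} = 9 - - \frac{1534}{260} = 9 - \left(-1534\right) \frac{1}{260} = 9 - - \frac{59}{10} = 9 + \frac{59}{10} = \frac{149}{10} \approx 14.9$)
$\left(\left(1337 + \frac{1}{-620 + \left(\frac{1}{2 - 10}\right)^{2}}\right) + B\right) - \left(1860 - -1882\right) = \left(\left(1337 + \frac{1}{-620 + \left(\frac{1}{2 - 10}\right)^{2}}\right) + \frac{149}{10}\right) - \left(1860 - -1882\right) = \left(\left(1337 + \frac{1}{-620 + \left(\frac{1}{-8}\right)^{2}}\right) + \frac{149}{10}\right) - \left(1860 + 1882\right) = \left(\left(1337 + \frac{1}{-620 + \left(- \frac{1}{8}\right)^{2}}\right) + \frac{149}{10}\right) - 3742 = \left(\left(1337 + \frac{1}{-620 + \frac{1}{64}}\right) + \frac{149}{10}\right) - 3742 = \left(\left(1337 + \frac{1}{- \frac{39679}{64}}\right) + \frac{149}{10}\right) - 3742 = \left(\left(1337 - \frac{64}{39679}\right) + \frac{149}{10}\right) - 3742 = \left(\frac{53050759}{39679} + \frac{149}{10}\right) - 3742 = \frac{536419761}{396790} - 3742 = - \frac{948368419}{396790}$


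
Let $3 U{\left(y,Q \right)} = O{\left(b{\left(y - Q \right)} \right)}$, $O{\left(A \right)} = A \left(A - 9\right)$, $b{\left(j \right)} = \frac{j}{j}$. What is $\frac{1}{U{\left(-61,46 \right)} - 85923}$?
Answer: $- \frac{3}{257777} \approx -1.1638 \cdot 10^{-5}$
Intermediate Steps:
$b{\left(j \right)} = 1$
$O{\left(A \right)} = A \left(-9 + A\right)$
$U{\left(y,Q \right)} = - \frac{8}{3}$ ($U{\left(y,Q \right)} = \frac{1 \left(-9 + 1\right)}{3} = \frac{1 \left(-8\right)}{3} = \frac{1}{3} \left(-8\right) = - \frac{8}{3}$)
$\frac{1}{U{\left(-61,46 \right)} - 85923} = \frac{1}{- \frac{8}{3} - 85923} = \frac{1}{- \frac{257777}{3}} = - \frac{3}{257777}$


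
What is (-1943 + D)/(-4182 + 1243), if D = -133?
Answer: 2076/2939 ≈ 0.70636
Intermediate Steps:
(-1943 + D)/(-4182 + 1243) = (-1943 - 133)/(-4182 + 1243) = -2076/(-2939) = -2076*(-1/2939) = 2076/2939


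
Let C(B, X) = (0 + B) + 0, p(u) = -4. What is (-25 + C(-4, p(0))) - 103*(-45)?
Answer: 4606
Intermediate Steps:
C(B, X) = B (C(B, X) = B + 0 = B)
(-25 + C(-4, p(0))) - 103*(-45) = (-25 - 4) - 103*(-45) = -29 + 4635 = 4606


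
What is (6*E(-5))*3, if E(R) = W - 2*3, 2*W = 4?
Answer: -72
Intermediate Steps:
W = 2 (W = (½)*4 = 2)
E(R) = -4 (E(R) = 2 - 2*3 = 2 - 6 = -4)
(6*E(-5))*3 = (6*(-4))*3 = -24*3 = -72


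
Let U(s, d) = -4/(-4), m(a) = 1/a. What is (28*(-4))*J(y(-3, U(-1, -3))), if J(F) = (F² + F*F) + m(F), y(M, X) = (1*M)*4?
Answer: -96740/3 ≈ -32247.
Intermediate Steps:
U(s, d) = 1 (U(s, d) = -4*(-¼) = 1)
y(M, X) = 4*M (y(M, X) = M*4 = 4*M)
J(F) = 1/F + 2*F² (J(F) = (F² + F*F) + 1/F = (F² + F²) + 1/F = 2*F² + 1/F = 1/F + 2*F²)
(28*(-4))*J(y(-3, U(-1, -3))) = (28*(-4))*((1 + 2*(4*(-3))³)/((4*(-3)))) = -112*(1 + 2*(-12)³)/(-12) = -(-28)*(1 + 2*(-1728))/3 = -(-28)*(1 - 3456)/3 = -(-28)*(-3455)/3 = -112*3455/12 = -96740/3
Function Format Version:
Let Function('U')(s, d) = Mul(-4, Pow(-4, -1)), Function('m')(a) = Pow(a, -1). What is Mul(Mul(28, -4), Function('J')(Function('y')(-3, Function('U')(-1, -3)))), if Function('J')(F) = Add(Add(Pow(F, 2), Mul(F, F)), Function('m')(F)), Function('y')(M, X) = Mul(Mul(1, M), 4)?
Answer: Rational(-96740, 3) ≈ -32247.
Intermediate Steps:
Function('U')(s, d) = 1 (Function('U')(s, d) = Mul(-4, Rational(-1, 4)) = 1)
Function('y')(M, X) = Mul(4, M) (Function('y')(M, X) = Mul(M, 4) = Mul(4, M))
Function('J')(F) = Add(Pow(F, -1), Mul(2, Pow(F, 2))) (Function('J')(F) = Add(Add(Pow(F, 2), Mul(F, F)), Pow(F, -1)) = Add(Add(Pow(F, 2), Pow(F, 2)), Pow(F, -1)) = Add(Mul(2, Pow(F, 2)), Pow(F, -1)) = Add(Pow(F, -1), Mul(2, Pow(F, 2))))
Mul(Mul(28, -4), Function('J')(Function('y')(-3, Function('U')(-1, -3)))) = Mul(Mul(28, -4), Mul(Pow(Mul(4, -3), -1), Add(1, Mul(2, Pow(Mul(4, -3), 3))))) = Mul(-112, Mul(Pow(-12, -1), Add(1, Mul(2, Pow(-12, 3))))) = Mul(-112, Mul(Rational(-1, 12), Add(1, Mul(2, -1728)))) = Mul(-112, Mul(Rational(-1, 12), Add(1, -3456))) = Mul(-112, Mul(Rational(-1, 12), -3455)) = Mul(-112, Rational(3455, 12)) = Rational(-96740, 3)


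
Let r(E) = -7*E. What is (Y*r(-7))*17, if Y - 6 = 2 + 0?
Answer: 6664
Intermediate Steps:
Y = 8 (Y = 6 + (2 + 0) = 6 + 2 = 8)
(Y*r(-7))*17 = (8*(-7*(-7)))*17 = (8*49)*17 = 392*17 = 6664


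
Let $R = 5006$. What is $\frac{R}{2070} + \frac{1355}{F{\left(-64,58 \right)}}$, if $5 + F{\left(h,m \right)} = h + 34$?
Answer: $- \frac{262964}{7245} \approx -36.296$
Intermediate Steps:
$F{\left(h,m \right)} = 29 + h$ ($F{\left(h,m \right)} = -5 + \left(h + 34\right) = -5 + \left(34 + h\right) = 29 + h$)
$\frac{R}{2070} + \frac{1355}{F{\left(-64,58 \right)}} = \frac{5006}{2070} + \frac{1355}{29 - 64} = 5006 \cdot \frac{1}{2070} + \frac{1355}{-35} = \frac{2503}{1035} + 1355 \left(- \frac{1}{35}\right) = \frac{2503}{1035} - \frac{271}{7} = - \frac{262964}{7245}$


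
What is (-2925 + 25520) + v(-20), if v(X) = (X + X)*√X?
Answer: 22595 - 80*I*√5 ≈ 22595.0 - 178.89*I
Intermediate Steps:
v(X) = 2*X^(3/2) (v(X) = (2*X)*√X = 2*X^(3/2))
(-2925 + 25520) + v(-20) = (-2925 + 25520) + 2*(-20)^(3/2) = 22595 + 2*(-40*I*√5) = 22595 - 80*I*√5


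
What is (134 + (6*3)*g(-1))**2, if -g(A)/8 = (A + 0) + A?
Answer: 178084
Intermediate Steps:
g(A) = -16*A (g(A) = -8*((A + 0) + A) = -8*(A + A) = -16*A)
(134 + (6*3)*g(-1))**2 = (134 + (6*3)*(-16*(-1)))**2 = (134 + 18*16)**2 = (134 + 288)**2 = 422**2 = 178084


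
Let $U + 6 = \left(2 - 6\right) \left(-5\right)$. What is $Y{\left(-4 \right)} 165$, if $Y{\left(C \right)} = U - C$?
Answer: $2970$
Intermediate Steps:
$U = 14$ ($U = -6 + \left(2 - 6\right) \left(-5\right) = -6 - -20 = -6 + 20 = 14$)
$Y{\left(C \right)} = 14 - C$
$Y{\left(-4 \right)} 165 = \left(14 - -4\right) 165 = \left(14 + 4\right) 165 = 18 \cdot 165 = 2970$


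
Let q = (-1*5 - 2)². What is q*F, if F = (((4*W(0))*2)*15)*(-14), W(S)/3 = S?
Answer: 0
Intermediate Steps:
W(S) = 3*S
q = 49 (q = (-5 - 2)² = (-7)² = 49)
F = 0 (F = (((4*(3*0))*2)*15)*(-14) = (((4*0)*2)*15)*(-14) = ((0*2)*15)*(-14) = (0*15)*(-14) = 0*(-14) = 0)
q*F = 49*0 = 0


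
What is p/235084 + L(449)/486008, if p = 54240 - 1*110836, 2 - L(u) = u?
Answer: -6902797829/28563176168 ≈ -0.24167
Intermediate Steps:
L(u) = 2 - u
p = -56596 (p = 54240 - 110836 = -56596)
p/235084 + L(449)/486008 = -56596/235084 + (2 - 1*449)/486008 = -56596*1/235084 + (2 - 449)*(1/486008) = -14149/58771 - 447*1/486008 = -14149/58771 - 447/486008 = -6902797829/28563176168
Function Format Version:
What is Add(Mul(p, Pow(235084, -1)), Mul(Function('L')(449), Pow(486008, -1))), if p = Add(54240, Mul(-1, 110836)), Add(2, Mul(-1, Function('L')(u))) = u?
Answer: Rational(-6902797829, 28563176168) ≈ -0.24167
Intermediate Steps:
Function('L')(u) = Add(2, Mul(-1, u))
p = -56596 (p = Add(54240, -110836) = -56596)
Add(Mul(p, Pow(235084, -1)), Mul(Function('L')(449), Pow(486008, -1))) = Add(Mul(-56596, Pow(235084, -1)), Mul(Add(2, Mul(-1, 449)), Pow(486008, -1))) = Add(Mul(-56596, Rational(1, 235084)), Mul(Add(2, -449), Rational(1, 486008))) = Add(Rational(-14149, 58771), Mul(-447, Rational(1, 486008))) = Add(Rational(-14149, 58771), Rational(-447, 486008)) = Rational(-6902797829, 28563176168)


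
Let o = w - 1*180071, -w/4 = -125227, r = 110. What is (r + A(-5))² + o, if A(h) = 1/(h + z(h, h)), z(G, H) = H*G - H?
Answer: 208091126/625 ≈ 3.3295e+5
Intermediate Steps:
z(G, H) = -H + G*H (z(G, H) = G*H - H = -H + G*H)
w = 500908 (w = -4*(-125227) = 500908)
A(h) = 1/(h + h*(-1 + h))
o = 320837 (o = 500908 - 1*180071 = 500908 - 180071 = 320837)
(r + A(-5))² + o = (110 + (-5)⁻²)² + 320837 = (110 + 1/25)² + 320837 = (2751/25)² + 320837 = 7568001/625 + 320837 = 208091126/625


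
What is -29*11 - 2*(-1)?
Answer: -317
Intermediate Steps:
-29*11 - 2*(-1) = -319 + 2 = -317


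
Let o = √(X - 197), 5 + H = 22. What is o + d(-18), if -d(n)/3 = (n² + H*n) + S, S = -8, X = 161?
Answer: -30 + 6*I ≈ -30.0 + 6.0*I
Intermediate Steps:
H = 17 (H = -5 + 22 = 17)
o = 6*I (o = √(161 - 197) = √(-36) = 6*I ≈ 6.0*I)
d(n) = 24 - 51*n - 3*n² (d(n) = -3*((n² + 17*n) - 8) = -3*(-8 + n² + 17*n) = 24 - 51*n - 3*n²)
o + d(-18) = 6*I + (24 - 51*(-18) - 3*(-18)²) = 6*I + (24 + 918 - 3*324) = 6*I + (24 + 918 - 972) = 6*I - 30 = -30 + 6*I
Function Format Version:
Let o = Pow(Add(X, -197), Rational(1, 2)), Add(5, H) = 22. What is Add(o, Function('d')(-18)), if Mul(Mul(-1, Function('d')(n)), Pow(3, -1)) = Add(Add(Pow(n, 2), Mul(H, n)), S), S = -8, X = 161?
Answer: Add(-30, Mul(6, I)) ≈ Add(-30.000, Mul(6.0000, I))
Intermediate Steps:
H = 17 (H = Add(-5, 22) = 17)
o = Mul(6, I) (o = Pow(Add(161, -197), Rational(1, 2)) = Pow(-36, Rational(1, 2)) = Mul(6, I) ≈ Mul(6.0000, I))
Function('d')(n) = Add(24, Mul(-51, n), Mul(-3, Pow(n, 2))) (Function('d')(n) = Mul(-3, Add(Add(Pow(n, 2), Mul(17, n)), -8)) = Mul(-3, Add(-8, Pow(n, 2), Mul(17, n))) = Add(24, Mul(-51, n), Mul(-3, Pow(n, 2))))
Add(o, Function('d')(-18)) = Add(Mul(6, I), Add(24, Mul(-51, -18), Mul(-3, Pow(-18, 2)))) = Add(Mul(6, I), Add(24, 918, Mul(-3, 324))) = Add(Mul(6, I), Add(24, 918, -972)) = Add(Mul(6, I), -30) = Add(-30, Mul(6, I))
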